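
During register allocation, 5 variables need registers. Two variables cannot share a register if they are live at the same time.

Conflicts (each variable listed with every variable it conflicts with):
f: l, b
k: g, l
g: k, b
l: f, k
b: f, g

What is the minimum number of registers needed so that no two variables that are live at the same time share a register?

The cycle k-l-f-b-g-k has odd length 5, so it cannot be 2-colored; at least 3 registers are needed.
3 registers suffice: register 1 → {f, g}; register 2 → {l, b}; register 3 → {k}. No two conflicting variables share a register.

3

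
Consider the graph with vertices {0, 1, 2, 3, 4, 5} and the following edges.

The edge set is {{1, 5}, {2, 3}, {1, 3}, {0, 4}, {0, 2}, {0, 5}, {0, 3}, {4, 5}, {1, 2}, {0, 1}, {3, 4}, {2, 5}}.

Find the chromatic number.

0, 1, 2, 3 form a clique, so at least 4 colors are needed.
One proper 4-coloring: 0=a, 1=c, 2=b, 3=d, 4=b, 5=d. Each edge has distinct colors on its endpoints.

4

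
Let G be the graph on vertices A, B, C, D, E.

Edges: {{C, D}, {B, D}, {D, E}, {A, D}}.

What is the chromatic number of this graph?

2

A and D are adjacent, so at least 2 colors are needed.
One proper 2-coloring: A=2, B=2, C=2, D=1, E=2. No two adjacent vertices share a color.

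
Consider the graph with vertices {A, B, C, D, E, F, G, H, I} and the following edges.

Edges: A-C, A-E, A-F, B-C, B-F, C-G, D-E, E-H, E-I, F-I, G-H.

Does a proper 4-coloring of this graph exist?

The chromatic number is 3. The cycle G-H-E-A-C-G has odd length 5, so it cannot be 2-colored; at least 3 colors are needed.
3 colors suffice: color red → {C, E, F}; color blue → {A, B, D, H, I}; color green → {G}.
Since 4 ≥ 3, a proper 4-coloring certainly exists.

Yes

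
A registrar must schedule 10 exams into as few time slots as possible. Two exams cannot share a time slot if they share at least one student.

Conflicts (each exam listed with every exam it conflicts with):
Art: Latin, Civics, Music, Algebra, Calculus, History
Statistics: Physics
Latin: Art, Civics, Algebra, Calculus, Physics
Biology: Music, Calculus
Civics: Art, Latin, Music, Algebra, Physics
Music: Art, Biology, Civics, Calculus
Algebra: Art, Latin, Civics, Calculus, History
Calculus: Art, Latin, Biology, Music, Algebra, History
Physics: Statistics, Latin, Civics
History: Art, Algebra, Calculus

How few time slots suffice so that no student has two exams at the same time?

4

Art, Latin, Civics, Algebra all conflict with each other, so at least 4 time slots are needed.
4 time slots suffice: Art=2, Statistics=1, Latin=4, Biology=2, Civics=1, Music=3, Algebra=3, Calculus=1, Physics=2, History=4. No two conflicting exams share a time slot.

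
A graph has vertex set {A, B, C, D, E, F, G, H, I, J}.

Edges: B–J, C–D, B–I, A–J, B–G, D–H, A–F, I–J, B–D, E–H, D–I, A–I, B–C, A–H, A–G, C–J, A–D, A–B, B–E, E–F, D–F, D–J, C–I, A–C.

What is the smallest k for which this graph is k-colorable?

6

A, B, C, D, I, J form a clique, so at least 6 colors are needed.
6 colors suffice: A=1, B=2, C=5, D=3, E=1, F=2, G=3, H=2, I=4, J=6. No two adjacent vertices share a color.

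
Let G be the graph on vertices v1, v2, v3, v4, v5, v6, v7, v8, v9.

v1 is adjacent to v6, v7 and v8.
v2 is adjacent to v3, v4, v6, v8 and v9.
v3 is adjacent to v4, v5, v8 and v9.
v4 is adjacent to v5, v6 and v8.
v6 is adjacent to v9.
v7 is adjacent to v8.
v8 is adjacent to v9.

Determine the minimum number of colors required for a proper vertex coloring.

4

v2, v3, v4, v8 form a clique, so at least 4 colors are needed.
4 colors suffice: color R → {v5, v6, v8}; color B → {v1, v4, v9}; color G → {v2, v7}; color Y → {v3}. Each edge has distinct colors on its endpoints.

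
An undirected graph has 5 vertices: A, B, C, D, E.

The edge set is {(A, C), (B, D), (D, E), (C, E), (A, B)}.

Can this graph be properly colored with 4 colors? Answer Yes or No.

The chromatic number is 3. The cycle B-D-E-C-A-B has odd length 5, so it cannot be 2-colored; at least 3 colors are needed.
3 colors suffice: color 1 → {A, E}; color 2 → {C, D}; color 3 → {B}.
Since 4 ≥ 3, a proper 4-coloring certainly exists.

Yes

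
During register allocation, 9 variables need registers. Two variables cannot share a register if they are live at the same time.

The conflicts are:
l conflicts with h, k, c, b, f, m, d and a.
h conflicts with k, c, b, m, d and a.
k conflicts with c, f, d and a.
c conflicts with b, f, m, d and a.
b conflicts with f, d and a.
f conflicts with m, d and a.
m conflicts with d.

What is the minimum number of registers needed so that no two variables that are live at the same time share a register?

5

l, c, b, f, d are mutually in conflict, so at least 5 registers are needed.
5 registers suffice: l=2, h=4, k=5, c=1, b=5, f=4, m=5, d=3, a=3. No two conflicting variables share a register.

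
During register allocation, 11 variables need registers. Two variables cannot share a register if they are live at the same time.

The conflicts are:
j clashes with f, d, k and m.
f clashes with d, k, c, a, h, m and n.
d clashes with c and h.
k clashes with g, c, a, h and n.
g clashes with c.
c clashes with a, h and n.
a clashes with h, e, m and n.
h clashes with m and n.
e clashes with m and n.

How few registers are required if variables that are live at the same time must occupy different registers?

f, k, c, a, h, n are mutually in conflict, so at least 6 registers are needed.
A valid assignment using 6 registers: j=2, f=1, d=3, k=4, g=1, c=5, a=3, h=2, e=1, m=4, n=6. Every pair that conflicts lands in different registers.

6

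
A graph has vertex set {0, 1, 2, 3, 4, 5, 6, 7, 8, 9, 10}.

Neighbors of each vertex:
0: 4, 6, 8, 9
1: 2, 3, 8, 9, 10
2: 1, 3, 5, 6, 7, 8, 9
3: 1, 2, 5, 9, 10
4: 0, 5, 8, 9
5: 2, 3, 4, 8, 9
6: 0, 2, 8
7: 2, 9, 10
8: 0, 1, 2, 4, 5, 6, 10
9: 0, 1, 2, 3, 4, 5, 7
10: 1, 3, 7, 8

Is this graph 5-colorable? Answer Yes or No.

The chromatic number is 4. 1, 2, 3, 9 form a clique, so at least 4 colors are needed.
One proper 4-coloring: 0=a, 1=c, 2=a, 3=d, 4=d, 5=c, 6=c, 7=c, 8=b, 9=b, 10=a.
Since 5 ≥ 4, a proper 5-coloring certainly exists.

Yes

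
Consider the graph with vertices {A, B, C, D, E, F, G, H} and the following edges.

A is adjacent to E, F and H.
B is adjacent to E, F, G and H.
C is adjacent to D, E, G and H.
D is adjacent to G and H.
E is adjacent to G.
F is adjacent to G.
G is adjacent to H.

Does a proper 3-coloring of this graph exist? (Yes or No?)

C, D, G, H are pairwise adjacent (a clique of size 4), so at least 4 colors are needed.
So 3 colors are not enough.

No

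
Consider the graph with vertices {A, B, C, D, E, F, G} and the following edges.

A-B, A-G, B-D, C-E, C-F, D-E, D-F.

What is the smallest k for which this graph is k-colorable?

2

D and F are adjacent, so at least 2 colors are needed.
2 colors suffice: A=red, B=blue, C=red, D=red, E=blue, F=blue, G=blue. No two adjacent vertices share a color.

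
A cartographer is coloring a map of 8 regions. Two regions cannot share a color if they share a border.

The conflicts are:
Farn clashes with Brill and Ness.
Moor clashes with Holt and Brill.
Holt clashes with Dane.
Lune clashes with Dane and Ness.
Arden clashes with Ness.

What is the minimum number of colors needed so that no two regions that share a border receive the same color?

3

The cycle Brill-Farn-Ness-Lune-Dane-Holt-Moor-Brill has odd length 7, so it cannot be 2-colored; at least 3 colors are needed.
3 colors suffice: color 1 → {Moor, Dane, Ness}; color 2 → {Farn, Holt, Lune, Arden}; color 3 → {Brill}. Every pair that conflicts lands in different colors.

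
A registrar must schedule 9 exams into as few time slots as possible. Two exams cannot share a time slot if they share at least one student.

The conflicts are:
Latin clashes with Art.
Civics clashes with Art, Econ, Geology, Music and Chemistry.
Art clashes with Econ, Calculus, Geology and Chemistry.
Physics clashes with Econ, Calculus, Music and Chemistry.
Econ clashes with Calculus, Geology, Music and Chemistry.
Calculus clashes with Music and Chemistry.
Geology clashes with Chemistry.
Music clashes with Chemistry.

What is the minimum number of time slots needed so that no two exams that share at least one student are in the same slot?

5

Civics, Art, Econ, Geology, Chemistry pairwise conflict, so at least 5 time slots are needed.
5 time slots suffice: time slot 1 → {Latin, Econ}; time slot 2 → {Chemistry}; time slot 3 → {Art, Music}; time slot 4 → {Civics, Calculus}; time slot 5 → {Physics, Geology}. Each listed conflict is separated.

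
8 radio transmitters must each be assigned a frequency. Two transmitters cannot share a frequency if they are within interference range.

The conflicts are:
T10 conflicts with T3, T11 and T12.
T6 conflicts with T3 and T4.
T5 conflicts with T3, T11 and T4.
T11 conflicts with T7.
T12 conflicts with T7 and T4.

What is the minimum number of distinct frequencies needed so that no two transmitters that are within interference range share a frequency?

The cycle T4-T12-T7-T11-T5-T4 has odd length 5, so it cannot be 2-colored; at least 3 frequencies are needed.
A valid assignment using 3 frequencies: T10=2, T6=3, T5=3, T3=1, T11=1, T12=1, T7=2, T4=2. No two conflicting transmitters share a frequency.

3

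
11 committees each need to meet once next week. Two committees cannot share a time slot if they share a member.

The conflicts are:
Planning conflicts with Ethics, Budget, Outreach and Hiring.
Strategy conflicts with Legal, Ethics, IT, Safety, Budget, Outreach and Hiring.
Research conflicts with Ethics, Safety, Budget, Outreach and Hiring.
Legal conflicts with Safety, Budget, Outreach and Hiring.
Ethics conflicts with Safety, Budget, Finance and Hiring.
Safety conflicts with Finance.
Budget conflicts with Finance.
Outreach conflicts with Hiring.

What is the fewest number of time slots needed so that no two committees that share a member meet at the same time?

Strategy, Legal, Outreach, Hiring pairwise conflict, so at least 4 time slots are needed.
4 time slots suffice: Planning=2, Strategy=2, Research=2, Legal=4, Ethics=1, IT=1, Safety=3, Budget=3, Outreach=1, Finance=2, Hiring=3. No two conflicting committees share a time slot.

4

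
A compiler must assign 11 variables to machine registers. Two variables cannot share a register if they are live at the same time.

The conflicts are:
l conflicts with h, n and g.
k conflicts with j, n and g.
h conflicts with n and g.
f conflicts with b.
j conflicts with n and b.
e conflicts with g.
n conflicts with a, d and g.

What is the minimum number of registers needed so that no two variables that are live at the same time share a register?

l, h, n, g pairwise conflict, so at least 4 registers are needed.
A valid assignment using 4 registers: l=4, k=3, h=3, f=2, j=2, e=1, n=1, a=2, b=1, d=2, g=2. No two conflicting variables share a register.

4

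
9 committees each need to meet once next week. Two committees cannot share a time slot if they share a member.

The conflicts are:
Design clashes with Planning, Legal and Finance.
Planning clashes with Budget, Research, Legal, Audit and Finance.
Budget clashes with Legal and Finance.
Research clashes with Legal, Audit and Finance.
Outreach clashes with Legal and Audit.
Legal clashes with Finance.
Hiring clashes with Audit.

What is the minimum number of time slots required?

Planning, Budget, Legal, Finance all conflict with each other, so at least 4 time slots are needed.
4 time slots suffice: time slot 1 → {Legal, Audit}; time slot 2 → {Planning, Outreach, Hiring}; time slot 3 → {Finance}; time slot 4 → {Design, Budget, Research}. Each listed conflict is separated.

4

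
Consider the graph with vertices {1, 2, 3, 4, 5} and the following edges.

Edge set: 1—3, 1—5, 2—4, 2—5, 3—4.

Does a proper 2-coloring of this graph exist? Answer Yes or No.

No

The cycle 2-5-1-3-4-2 has odd length 5, so it cannot be 2-colored; at least 3 colors are needed.
So 2 colors are not enough.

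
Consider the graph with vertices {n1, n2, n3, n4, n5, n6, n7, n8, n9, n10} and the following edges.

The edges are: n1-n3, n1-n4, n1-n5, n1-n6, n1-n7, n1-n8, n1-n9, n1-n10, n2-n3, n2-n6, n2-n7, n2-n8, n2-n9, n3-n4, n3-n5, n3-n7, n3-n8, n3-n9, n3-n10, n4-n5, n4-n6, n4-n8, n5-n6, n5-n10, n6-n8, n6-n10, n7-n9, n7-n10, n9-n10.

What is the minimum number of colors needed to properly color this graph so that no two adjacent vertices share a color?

n1, n3, n7, n9, n10 are pairwise adjacent (a clique of size 5), so at least 5 colors are needed.
5 colors suffice: color 1 → {n3, n6}; color 2 → {n1, n2}; color 3 → {n4, n10}; color 4 → {n5, n8, n9}; color 5 → {n7}. No two adjacent vertices share a color.

5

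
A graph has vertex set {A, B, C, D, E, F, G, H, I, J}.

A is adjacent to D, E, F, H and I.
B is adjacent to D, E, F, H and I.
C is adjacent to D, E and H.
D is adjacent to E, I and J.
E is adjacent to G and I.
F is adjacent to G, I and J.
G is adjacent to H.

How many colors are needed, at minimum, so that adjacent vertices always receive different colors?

4

B, D, E, I form a clique, so at least 4 colors are needed.
4 colors suffice: color 1 → {D, F, H}; color 2 → {E, J}; color 3 → {A, B, C, G}; color 4 → {I}. No two adjacent vertices share a color.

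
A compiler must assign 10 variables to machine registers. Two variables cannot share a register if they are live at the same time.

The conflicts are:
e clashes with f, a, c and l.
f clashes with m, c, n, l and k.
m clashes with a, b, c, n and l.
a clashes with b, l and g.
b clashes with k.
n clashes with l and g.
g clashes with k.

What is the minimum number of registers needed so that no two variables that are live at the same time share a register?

f, m, n, l are mutually in conflict, so at least 4 registers are needed.
4 registers suffice: register 1 → {f, a}; register 2 → {e, m, g}; register 3 → {b, c, l}; register 4 → {n, k}. Every pair that conflicts lands in different registers.

4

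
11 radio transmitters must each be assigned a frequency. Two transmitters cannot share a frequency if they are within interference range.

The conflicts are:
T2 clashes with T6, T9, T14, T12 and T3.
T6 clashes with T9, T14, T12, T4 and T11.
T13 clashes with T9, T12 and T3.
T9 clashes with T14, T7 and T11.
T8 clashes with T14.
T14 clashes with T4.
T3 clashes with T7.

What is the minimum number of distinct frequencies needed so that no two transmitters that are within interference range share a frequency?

4

T2, T6, T9, T14 are mutually in conflict, so at least 4 frequencies are needed.
A valid assignment using 4 frequencies: T2=3, T6=2, T13=2, T9=1, T8=1, T14=4, T12=1, T4=1, T3=1, T7=2, T11=3. No two conflicting transmitters share a frequency.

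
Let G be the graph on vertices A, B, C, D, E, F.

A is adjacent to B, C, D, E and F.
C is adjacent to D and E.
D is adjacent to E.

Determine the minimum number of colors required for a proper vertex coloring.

A, C, D, E are pairwise adjacent (a clique of size 4), so at least 4 colors are needed.
4 colors suffice: color red → {A}; color blue → {B, D, F}; color green → {E}; color yellow → {C}. Every edge joins two different colors.

4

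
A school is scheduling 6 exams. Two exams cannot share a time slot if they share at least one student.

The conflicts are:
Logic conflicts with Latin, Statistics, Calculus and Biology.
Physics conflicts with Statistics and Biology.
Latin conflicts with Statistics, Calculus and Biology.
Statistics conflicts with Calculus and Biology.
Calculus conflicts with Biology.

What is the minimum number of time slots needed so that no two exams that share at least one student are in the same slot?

5

Logic, Latin, Statistics, Calculus, Biology are mutually in conflict, so at least 5 time slots are needed.
A valid assignment using 5 time slots: Logic=3, Physics=3, Latin=5, Statistics=1, Calculus=4, Biology=2. No two conflicting exams share a time slot.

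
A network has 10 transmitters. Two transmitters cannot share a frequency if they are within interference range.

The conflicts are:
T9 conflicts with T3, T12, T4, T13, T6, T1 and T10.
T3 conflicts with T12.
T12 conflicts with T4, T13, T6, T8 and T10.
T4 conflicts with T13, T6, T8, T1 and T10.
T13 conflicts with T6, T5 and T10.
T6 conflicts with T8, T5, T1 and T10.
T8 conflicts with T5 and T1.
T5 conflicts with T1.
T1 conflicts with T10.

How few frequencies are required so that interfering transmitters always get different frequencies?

6

T9, T12, T4, T13, T6, T10 all conflict with each other, so at least 6 frequencies are needed.
6 frequencies suffice: frequency 1 → {T3, T6}; frequency 2 → {T4, T5}; frequency 3 → {T12, T1}; frequency 4 → {T9, T8}; frequency 5 → {T13}; frequency 6 → {T10}. Each listed conflict is separated.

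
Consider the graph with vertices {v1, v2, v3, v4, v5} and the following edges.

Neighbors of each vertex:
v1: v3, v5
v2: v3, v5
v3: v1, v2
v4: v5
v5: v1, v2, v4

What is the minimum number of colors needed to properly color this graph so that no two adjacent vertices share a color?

v1 and v5 are adjacent, so at least 2 colors are needed.
2 colors suffice: v1=2, v2=2, v3=1, v4=2, v5=1. No two adjacent vertices share a color.

2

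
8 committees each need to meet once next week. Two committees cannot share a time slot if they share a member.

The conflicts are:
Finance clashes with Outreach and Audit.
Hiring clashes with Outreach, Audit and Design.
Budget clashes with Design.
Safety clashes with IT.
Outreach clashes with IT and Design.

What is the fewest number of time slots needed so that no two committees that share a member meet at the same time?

Hiring, Outreach, Design are mutually in conflict, so at least 3 time slots are needed.
3 time slots suffice: Finance=2, Hiring=2, Budget=1, Safety=1, Outreach=1, Audit=1, IT=2, Design=3. No two conflicting committees share a time slot.

3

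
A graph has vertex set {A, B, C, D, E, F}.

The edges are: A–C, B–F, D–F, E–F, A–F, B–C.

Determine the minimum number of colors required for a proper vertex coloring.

2

B and F are adjacent, so at least 2 colors are needed.
2 colors suffice: color 1 → {C, F}; color 2 → {A, B, D, E}. Every edge joins two different colors.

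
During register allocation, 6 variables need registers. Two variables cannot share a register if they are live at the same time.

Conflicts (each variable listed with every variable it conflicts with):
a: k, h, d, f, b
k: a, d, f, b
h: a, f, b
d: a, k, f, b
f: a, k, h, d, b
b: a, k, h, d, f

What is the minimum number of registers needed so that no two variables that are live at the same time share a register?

5

a, k, d, f, b are mutually in conflict, so at least 5 registers are needed.
5 registers suffice: register 1 → {a}; register 2 → {f}; register 3 → {b}; register 4 → {k, h}; register 5 → {d}. No two conflicting variables share a register.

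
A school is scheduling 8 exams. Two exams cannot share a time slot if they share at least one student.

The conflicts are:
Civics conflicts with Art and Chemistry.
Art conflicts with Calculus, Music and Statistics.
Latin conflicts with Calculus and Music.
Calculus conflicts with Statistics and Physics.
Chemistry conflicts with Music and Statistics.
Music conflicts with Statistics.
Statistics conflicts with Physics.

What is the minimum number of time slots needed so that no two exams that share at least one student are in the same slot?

3

Calculus, Statistics, Physics all conflict with each other, so at least 3 time slots are needed.
A valid assignment using 3 time slots: Civics=1, Art=3, Latin=1, Calculus=2, Chemistry=3, Music=2, Statistics=1, Physics=3. Every pair that conflicts lands in different time slots.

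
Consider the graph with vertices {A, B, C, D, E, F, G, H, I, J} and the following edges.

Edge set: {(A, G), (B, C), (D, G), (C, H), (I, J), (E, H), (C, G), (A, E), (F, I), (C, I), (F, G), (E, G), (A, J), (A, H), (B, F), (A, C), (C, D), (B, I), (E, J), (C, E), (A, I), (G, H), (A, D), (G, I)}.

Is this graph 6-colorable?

The chromatic number is 5. A, C, E, G, H form a clique, so at least 5 colors are needed.
A valid assignment using 5 colors: A=blue, B=red, C=green, D=yellow, E=yellow, F=blue, G=red, H=purple, I=yellow, J=red.
Since 6 ≥ 5, a proper 6-coloring certainly exists.

Yes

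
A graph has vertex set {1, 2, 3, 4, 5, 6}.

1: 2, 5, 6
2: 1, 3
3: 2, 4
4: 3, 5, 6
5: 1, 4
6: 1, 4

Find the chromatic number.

3

The cycle 3-4-5-1-2-3 has odd length 5, so it cannot be 2-colored; at least 3 colors are needed.
A valid assignment using 3 colors: 1=a, 2=c, 3=b, 4=a, 5=b, 6=b. Every edge joins two different colors.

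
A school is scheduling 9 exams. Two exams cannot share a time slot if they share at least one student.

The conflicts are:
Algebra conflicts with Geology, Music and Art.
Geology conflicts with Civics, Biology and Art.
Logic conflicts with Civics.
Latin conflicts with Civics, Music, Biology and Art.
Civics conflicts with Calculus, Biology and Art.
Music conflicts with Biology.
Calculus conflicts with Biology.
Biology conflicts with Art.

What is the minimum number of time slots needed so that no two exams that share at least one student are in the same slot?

4

Latin, Civics, Biology, Art all conflict with each other, so at least 4 time slots are needed.
4 time slots suffice: Algebra=1, Geology=4, Logic=1, Latin=4, Civics=2, Music=2, Calculus=3, Biology=1, Art=3. No two conflicting exams share a time slot.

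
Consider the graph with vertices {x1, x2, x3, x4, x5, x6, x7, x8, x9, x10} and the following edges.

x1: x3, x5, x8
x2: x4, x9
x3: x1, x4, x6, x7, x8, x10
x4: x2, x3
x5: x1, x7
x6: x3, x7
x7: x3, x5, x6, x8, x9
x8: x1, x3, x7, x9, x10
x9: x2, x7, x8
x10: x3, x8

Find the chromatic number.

3

x3, x6, x7 are mutually adjacent, so at least 3 colors are needed.
A valid assignment using 3 colors: x1=2, x2=3, x3=1, x4=2, x5=1, x6=3, x7=2, x8=3, x9=1, x10=2. Each edge has distinct colors on its endpoints.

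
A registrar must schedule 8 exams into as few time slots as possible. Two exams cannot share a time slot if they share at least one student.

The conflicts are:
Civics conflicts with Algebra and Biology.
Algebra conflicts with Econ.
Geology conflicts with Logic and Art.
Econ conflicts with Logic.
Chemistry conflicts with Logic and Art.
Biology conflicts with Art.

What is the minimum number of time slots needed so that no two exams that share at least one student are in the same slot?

The cycle Biology-Art-Chemistry-Logic-Econ-Algebra-Civics-Biology has odd length 7, so it cannot be 2-colored; at least 3 time slots are needed.
Using 3 time slots: Civics=2, Algebra=1, Geology=2, Econ=2, Chemistry=2, Logic=1, Biology=3, Art=1. No two conflicting exams share a time slot.

3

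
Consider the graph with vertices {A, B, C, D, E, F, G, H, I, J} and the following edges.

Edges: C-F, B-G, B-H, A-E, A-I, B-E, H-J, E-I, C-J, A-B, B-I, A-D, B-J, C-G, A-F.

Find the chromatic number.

A, B, E, I form a clique, so at least 4 colors are needed.
4 colors suffice: color red → {B, C, D}; color blue → {A, G, J}; color green → {F, H, I}; color yellow → {E}. Every edge joins two different colors.

4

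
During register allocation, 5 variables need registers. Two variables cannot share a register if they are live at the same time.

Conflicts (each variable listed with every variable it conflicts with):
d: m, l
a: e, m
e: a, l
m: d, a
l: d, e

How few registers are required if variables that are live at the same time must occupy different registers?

3

The cycle m-d-l-e-a-m has odd length 5, so it cannot be 2-colored; at least 3 registers are needed.
Using 3 registers: d=2, a=2, e=3, m=1, l=1. Each listed conflict is separated.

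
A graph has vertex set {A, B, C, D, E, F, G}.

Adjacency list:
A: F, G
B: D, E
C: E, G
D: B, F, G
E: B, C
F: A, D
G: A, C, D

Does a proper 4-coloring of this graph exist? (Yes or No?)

The chromatic number is 3. The cycle B-D-G-C-E-B has odd length 5, so it cannot be 2-colored; at least 3 colors are needed.
3 colors suffice: A=blue, B=green, C=blue, D=blue, E=red, F=red, G=red.
Since 4 ≥ 3, a proper 4-coloring certainly exists.

Yes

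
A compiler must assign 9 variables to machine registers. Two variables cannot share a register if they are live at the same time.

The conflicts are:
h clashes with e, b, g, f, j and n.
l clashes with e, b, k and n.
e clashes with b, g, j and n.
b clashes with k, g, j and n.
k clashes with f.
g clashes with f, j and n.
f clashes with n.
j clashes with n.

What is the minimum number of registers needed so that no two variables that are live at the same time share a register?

h, e, b, g, j, n pairwise conflict, so at least 6 registers are needed.
6 registers suffice: register 1 → {b, f}; register 2 → {k, n}; register 3 → {h, l}; register 4 → {e}; register 5 → {g}; register 6 → {j}. Each listed conflict is separated.

6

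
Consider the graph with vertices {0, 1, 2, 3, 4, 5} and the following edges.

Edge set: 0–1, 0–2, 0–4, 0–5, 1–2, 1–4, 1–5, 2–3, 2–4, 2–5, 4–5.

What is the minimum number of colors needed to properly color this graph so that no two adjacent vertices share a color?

0, 1, 2, 4, 5 are pairwise adjacent (a clique of size 5), so at least 5 colors are needed.
5 colors suffice: color a → {2}; color b → {1, 3}; color c → {5}; color d → {4}; color e → {0}. Each edge has distinct colors on its endpoints.

5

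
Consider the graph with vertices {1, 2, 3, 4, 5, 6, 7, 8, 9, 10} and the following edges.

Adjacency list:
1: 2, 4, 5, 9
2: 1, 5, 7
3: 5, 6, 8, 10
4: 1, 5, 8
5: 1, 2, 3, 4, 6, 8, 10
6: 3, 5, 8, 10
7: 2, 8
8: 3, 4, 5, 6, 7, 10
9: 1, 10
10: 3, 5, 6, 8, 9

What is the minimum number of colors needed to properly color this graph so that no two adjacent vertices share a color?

3, 5, 6, 8, 10 form a clique, so at least 5 colors are needed.
5 colors suffice: 1=blue, 2=green, 3=yellow, 4=green, 5=red, 6=purple, 7=red, 8=blue, 9=red, 10=green. No two adjacent vertices share a color.

5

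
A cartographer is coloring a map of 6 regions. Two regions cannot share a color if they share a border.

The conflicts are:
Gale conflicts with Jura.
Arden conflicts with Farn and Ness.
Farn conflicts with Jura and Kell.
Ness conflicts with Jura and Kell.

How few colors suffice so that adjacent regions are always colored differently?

Farn and Jura conflict, so at least 2 colors are needed.
2 colors suffice: color 1 → {Arden, Jura, Kell}; color 2 → {Gale, Farn, Ness}. Every pair that conflicts lands in different colors.

2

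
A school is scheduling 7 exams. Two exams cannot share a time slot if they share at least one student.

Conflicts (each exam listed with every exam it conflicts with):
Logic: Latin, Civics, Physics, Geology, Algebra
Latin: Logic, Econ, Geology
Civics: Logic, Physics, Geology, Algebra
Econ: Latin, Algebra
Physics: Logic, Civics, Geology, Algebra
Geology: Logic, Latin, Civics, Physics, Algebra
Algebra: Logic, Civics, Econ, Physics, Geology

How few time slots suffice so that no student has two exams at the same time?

Logic, Civics, Physics, Geology, Algebra pairwise conflict, so at least 5 time slots are needed.
5 time slots suffice: time slot 1 → {Logic, Econ}; time slot 2 → {Latin, Algebra}; time slot 3 → {Geology}; time slot 4 → {Physics}; time slot 5 → {Civics}. No two conflicting exams share a time slot.

5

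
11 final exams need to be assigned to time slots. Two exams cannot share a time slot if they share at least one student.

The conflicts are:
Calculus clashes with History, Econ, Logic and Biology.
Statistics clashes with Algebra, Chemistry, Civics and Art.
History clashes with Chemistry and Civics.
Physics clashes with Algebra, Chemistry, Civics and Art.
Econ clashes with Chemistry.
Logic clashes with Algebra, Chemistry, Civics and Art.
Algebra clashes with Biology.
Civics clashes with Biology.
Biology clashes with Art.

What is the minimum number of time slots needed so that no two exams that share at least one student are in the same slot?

2

Statistics and Chemistry conflict, so at least 2 time slots are needed.
Using 2 time slots: Calculus=1, Statistics=2, History=2, Physics=2, Econ=2, Logic=2, Algebra=1, Chemistry=1, Civics=1, Biology=2, Art=1. Each listed conflict is separated.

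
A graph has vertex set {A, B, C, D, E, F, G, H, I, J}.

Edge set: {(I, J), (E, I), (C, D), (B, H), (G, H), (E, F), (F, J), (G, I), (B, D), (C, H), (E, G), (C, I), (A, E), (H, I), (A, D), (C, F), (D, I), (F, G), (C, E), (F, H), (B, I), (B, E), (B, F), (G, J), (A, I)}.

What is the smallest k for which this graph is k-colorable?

A, D, I are pairwise adjacent, so at least 3 colors are needed.
3 colors suffice: A=3, B=3, C=3, D=2, E=2, F=1, G=3, H=2, I=1, J=2. Every edge joins two different colors.

3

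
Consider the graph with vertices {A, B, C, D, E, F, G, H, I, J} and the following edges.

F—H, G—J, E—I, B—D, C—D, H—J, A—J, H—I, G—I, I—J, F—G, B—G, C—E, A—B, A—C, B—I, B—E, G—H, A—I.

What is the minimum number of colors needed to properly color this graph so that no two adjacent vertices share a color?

4

G, H, I, J are pairwise adjacent (a clique of size 4), so at least 4 colors are needed.
4 colors suffice: color 1 → {C, F, I}; color 2 → {B, H}; color 3 → {A, D, E, G}; color 4 → {J}. Every edge joins two different colors.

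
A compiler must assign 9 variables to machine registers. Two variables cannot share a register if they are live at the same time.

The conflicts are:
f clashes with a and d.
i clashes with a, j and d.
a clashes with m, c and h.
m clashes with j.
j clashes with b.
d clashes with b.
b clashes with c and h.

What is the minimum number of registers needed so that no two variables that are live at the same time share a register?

The cycle a-h-b-j-i-a has odd length 5, so it cannot be 2-colored; at least 3 registers are needed.
3 registers suffice: register 1 → {a, b}; register 2 → {f, i, m, c, h}; register 3 → {j, d}. Every pair that conflicts lands in different registers.

3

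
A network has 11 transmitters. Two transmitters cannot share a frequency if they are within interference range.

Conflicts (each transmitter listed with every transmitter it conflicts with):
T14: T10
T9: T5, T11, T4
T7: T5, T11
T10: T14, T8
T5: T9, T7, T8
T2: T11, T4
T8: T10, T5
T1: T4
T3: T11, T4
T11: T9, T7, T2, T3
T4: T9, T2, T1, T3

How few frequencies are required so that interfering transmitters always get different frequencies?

2

T5 and T8 conflict, so at least 2 frequencies are needed.
Using 2 frequencies: T14=2, T9=2, T7=2, T10=1, T5=1, T2=2, T8=2, T1=2, T3=2, T11=1, T4=1. No two conflicting transmitters share a frequency.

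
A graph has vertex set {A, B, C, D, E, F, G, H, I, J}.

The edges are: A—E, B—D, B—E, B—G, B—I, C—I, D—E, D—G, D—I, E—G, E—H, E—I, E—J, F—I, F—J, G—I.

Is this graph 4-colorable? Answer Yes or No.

B, D, E, G, I are mutually adjacent (a clique of size 5), so at least 5 colors are needed.
So 4 colors are not enough.

No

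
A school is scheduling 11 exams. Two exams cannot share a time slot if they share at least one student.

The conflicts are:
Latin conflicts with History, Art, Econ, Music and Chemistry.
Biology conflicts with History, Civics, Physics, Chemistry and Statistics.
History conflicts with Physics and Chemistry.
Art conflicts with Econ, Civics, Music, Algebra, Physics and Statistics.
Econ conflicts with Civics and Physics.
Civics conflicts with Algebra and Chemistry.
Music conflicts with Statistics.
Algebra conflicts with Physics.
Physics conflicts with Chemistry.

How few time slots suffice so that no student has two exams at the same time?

4

Biology, History, Physics, Chemistry are mutually in conflict, so at least 4 time slots are needed.
A valid assignment using 4 time slots: Latin=2, Biology=3, History=4, Art=1, Econ=3, Civics=2, Music=3, Algebra=3, Physics=2, Chemistry=1, Statistics=2. Every pair that conflicts lands in different time slots.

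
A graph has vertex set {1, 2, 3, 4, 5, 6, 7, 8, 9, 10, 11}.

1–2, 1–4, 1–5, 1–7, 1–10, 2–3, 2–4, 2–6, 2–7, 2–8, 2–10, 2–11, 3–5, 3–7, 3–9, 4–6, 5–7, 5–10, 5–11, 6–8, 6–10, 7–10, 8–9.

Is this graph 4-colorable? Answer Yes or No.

Yes

The chromatic number is 4. 1, 2, 7, 10 form a clique, so at least 4 colors are needed.
4 colors suffice: color a → {2, 5, 9}; color b → {6, 7, 11}; color c → {3, 4, 8, 10}; color d → {1}.
That is already a proper 4-coloring.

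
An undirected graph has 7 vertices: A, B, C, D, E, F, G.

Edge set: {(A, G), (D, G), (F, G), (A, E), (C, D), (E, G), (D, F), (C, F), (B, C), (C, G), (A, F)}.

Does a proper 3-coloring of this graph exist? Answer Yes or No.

No

C, D, F, G are pairwise adjacent (a clique of size 4), so at least 4 colors are needed.
So 3 colors are not enough.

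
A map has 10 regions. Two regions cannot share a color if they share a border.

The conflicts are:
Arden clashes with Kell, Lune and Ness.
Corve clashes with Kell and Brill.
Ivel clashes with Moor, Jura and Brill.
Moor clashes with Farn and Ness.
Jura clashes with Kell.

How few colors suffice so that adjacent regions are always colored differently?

The cycle Ivel-Jura-Kell-Corve-Brill-Ivel has odd length 5, so it cannot be 2-colored; at least 3 colors are needed.
A valid assignment using 3 colors: Arden=1, Corve=1, Ivel=2, Moor=1, Jura=1, Kell=2, Lune=2, Farn=2, Ness=2, Brill=3. Each listed conflict is separated.

3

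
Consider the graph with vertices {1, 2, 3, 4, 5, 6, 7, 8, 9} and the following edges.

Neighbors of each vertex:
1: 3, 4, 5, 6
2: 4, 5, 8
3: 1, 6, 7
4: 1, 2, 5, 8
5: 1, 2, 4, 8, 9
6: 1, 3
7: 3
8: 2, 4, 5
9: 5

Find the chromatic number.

4

2, 4, 5, 8 are mutually adjacent (a clique of size 4), so at least 4 colors are needed.
4 colors suffice: color a → {3, 5}; color b → {4, 6, 7, 9}; color c → {1, 2}; color d → {8}. Each edge has distinct colors on its endpoints.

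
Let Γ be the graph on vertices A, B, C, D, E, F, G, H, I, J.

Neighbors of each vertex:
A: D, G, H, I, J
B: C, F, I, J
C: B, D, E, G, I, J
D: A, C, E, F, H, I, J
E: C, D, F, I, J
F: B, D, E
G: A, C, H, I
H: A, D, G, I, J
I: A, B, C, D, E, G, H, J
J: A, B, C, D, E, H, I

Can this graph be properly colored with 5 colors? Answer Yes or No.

Yes

The chromatic number is 5. C, D, E, I, J are pairwise adjacent (a clique of size 5), so at least 5 colors are needed.
One proper 5-coloring: A=purple, B=green, C=yellow, D=green, E=purple, F=red, G=blue, H=yellow, I=red, J=blue.
That is already a proper 5-coloring.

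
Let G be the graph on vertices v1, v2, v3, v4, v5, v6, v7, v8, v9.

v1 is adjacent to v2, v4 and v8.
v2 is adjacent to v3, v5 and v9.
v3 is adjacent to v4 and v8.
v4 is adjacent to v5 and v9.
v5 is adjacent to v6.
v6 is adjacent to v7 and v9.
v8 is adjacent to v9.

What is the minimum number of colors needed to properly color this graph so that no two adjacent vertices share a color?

v4 and v9 are adjacent, so at least 2 colors are needed.
A valid assignment using 2 colors: v1=1, v2=2, v3=1, v4=2, v5=1, v6=2, v7=1, v8=2, v9=1. No two adjacent vertices share a color.

2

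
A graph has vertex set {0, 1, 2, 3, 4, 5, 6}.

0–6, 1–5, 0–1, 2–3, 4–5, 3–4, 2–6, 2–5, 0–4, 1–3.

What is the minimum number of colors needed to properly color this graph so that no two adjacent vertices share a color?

The cycle 4-0-6-2-3-4 has odd length 5, so it cannot be 2-colored; at least 3 colors are needed.
One proper 3-coloring: 0=a, 1=c, 2=a, 3=b, 4=c, 5=b, 6=b. No two adjacent vertices share a color.

3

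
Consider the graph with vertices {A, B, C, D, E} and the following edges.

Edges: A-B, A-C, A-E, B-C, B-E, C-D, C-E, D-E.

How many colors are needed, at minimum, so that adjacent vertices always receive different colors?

A, B, C, E form a clique, so at least 4 colors are needed.
4 colors suffice: color 1 → {E}; color 2 → {C}; color 3 → {B, D}; color 4 → {A}. Each edge has distinct colors on its endpoints.

4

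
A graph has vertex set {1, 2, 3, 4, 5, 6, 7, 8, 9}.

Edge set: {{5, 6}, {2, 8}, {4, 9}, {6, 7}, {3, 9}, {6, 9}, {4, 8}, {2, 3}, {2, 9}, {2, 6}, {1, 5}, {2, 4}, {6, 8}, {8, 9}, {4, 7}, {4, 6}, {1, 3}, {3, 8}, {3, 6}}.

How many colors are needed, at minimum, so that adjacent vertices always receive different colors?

5

2, 3, 6, 8, 9 form a clique, so at least 5 colors are needed.
5 colors suffice: color red → {1, 6}; color blue → {3, 4, 5}; color green → {7, 8}; color yellow → {2}; color purple → {9}. Each edge has distinct colors on its endpoints.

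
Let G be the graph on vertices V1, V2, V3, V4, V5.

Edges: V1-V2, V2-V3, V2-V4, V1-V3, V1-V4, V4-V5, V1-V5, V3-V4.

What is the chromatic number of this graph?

4

V1, V2, V3, V4 form a clique, so at least 4 colors are needed.
4 colors suffice: V1=2, V2=3, V3=4, V4=1, V5=3. Every edge joins two different colors.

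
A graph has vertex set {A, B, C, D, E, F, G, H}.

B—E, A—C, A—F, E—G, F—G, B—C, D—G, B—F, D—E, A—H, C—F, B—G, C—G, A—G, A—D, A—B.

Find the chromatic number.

A, B, C, F, G are mutually adjacent (a clique of size 5), so at least 5 colors are needed.
5 colors suffice: A=blue, B=green, C=yellow, D=green, E=blue, F=purple, G=red, H=red. No two adjacent vertices share a color.

5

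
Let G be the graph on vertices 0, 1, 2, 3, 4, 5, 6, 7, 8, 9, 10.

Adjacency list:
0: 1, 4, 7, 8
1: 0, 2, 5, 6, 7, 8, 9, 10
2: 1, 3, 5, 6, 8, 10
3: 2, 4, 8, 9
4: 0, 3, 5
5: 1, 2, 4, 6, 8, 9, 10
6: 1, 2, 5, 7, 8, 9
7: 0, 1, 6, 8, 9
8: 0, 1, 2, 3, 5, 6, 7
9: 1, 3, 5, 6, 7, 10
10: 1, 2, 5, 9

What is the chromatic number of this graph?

1, 2, 5, 6, 8 are mutually adjacent (a clique of size 5), so at least 5 colors are needed.
5 colors suffice: color a → {1, 3}; color b → {5, 7}; color c → {4, 8, 9}; color d → {0, 2}; color e → {6, 10}. Every edge joins two different colors.

5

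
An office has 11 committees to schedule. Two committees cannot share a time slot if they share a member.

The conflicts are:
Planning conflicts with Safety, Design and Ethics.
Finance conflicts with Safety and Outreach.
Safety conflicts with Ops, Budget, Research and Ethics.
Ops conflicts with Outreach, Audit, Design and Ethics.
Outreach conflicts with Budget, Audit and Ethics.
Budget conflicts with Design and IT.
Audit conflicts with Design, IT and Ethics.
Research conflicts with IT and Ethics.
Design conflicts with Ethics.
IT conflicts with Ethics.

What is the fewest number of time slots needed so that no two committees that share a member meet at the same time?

4

Ops, Audit, Design, Ethics pairwise conflict, so at least 4 time slots are needed.
4 time slots suffice: time slot 1 → {Finance, Budget, Ethics}; time slot 2 → {Safety, Audit}; time slot 3 → {Outreach, Design, IT}; time slot 4 → {Planning, Ops, Research}. Every pair that conflicts lands in different time slots.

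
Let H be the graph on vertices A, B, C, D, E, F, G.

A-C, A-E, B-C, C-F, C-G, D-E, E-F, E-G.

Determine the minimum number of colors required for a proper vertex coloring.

C and G are adjacent, so at least 2 colors are needed.
2 colors suffice: A=blue, B=blue, C=red, D=blue, E=red, F=blue, G=blue. No two adjacent vertices share a color.

2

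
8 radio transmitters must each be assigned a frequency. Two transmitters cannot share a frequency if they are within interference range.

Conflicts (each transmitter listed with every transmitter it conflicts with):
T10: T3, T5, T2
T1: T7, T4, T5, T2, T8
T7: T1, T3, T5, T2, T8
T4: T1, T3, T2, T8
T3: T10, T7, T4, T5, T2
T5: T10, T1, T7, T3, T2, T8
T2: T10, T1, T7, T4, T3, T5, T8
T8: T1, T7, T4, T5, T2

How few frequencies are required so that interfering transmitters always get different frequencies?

T1, T7, T5, T2, T8 all conflict with each other, so at least 5 frequencies are needed.
Using 5 frequencies: T10=4, T1=4, T7=5, T4=2, T3=3, T5=2, T2=1, T8=3. No two conflicting transmitters share a frequency.

5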